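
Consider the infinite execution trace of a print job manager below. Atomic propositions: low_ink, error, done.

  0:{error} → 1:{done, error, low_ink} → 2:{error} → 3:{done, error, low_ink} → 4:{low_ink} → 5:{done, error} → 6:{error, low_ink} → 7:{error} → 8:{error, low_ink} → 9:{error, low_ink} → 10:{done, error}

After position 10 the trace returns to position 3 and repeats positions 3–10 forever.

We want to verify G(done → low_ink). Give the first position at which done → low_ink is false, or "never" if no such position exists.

5

Check done → low_ink at each position in order: 0 ✓, 1 ✓, 2 ✓, 3 ✓, 4 ✓.
At position 5 the labels are {done, error}, so done → low_ink is false there. This is the first violation.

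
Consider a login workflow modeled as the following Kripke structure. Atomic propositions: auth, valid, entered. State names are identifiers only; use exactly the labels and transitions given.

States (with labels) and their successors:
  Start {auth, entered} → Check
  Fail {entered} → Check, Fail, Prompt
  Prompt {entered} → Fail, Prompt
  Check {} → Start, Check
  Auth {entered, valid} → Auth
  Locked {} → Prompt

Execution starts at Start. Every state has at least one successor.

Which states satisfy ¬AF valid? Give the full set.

States satisfying valid: {Auth}.
States satisfying AF valid: {Auth}.
States satisfying ¬AF valid: {Start, Fail, Prompt, Check, Locked}.

{Start, Fail, Prompt, Check, Locked}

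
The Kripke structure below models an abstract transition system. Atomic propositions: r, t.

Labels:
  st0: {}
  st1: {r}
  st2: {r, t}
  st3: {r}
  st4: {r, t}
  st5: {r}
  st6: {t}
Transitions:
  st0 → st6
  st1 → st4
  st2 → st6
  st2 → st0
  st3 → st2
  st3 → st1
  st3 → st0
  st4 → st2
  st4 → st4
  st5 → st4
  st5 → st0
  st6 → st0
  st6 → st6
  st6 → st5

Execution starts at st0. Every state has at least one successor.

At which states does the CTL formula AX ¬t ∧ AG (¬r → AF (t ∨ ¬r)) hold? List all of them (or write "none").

none

States satisfying ¬t: {st0, st1, st3, st5}.
States satisfying AX ¬t: ∅.
States satisfying ¬r → AF (t ∨ ¬r): {st0, st1, st2, st3, st4, st5, st6}.
States satisfying AG (¬r → AF (t ∨ ¬r)): {st0, st1, st2, st3, st4, st5, st6}.
States satisfying AX ¬t ∧ AG (¬r → AF (t ∨ ¬r)): ∅.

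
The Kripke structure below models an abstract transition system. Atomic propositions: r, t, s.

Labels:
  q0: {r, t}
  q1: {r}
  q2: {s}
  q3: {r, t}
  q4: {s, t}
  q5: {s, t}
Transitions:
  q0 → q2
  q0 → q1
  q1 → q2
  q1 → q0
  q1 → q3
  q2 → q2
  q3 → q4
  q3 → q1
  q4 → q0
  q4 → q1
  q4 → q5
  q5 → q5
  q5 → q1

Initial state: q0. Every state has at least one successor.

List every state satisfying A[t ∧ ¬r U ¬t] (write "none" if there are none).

{q1, q2}

States satisfying t ∧ ¬r: {q4, q5}.
States satisfying ¬t: {q1, q2}.
States satisfying A[t ∧ ¬r U ¬t]: {q1, q2}.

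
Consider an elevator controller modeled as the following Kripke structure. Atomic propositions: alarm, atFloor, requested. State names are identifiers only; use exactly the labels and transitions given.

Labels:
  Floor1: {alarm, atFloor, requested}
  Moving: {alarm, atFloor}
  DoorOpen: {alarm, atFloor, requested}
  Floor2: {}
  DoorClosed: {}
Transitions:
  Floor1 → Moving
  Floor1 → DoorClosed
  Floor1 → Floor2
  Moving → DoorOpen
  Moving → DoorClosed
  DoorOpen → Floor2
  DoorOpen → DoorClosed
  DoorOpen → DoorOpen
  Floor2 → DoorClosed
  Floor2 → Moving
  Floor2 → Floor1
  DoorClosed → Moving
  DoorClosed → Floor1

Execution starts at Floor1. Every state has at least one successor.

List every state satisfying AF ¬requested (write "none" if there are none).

States satisfying ¬requested: {Moving, Floor2, DoorClosed}.
States satisfying AF ¬requested: {Floor1, Moving, Floor2, DoorClosed}.

{Floor1, Moving, Floor2, DoorClosed}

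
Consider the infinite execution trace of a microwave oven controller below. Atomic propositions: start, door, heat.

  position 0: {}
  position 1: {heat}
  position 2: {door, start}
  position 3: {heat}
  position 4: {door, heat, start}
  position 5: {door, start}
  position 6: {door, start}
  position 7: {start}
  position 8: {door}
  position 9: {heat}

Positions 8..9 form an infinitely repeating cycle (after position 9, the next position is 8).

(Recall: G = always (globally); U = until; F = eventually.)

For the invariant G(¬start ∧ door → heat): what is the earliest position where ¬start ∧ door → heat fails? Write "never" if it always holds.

Check ¬start ∧ door → heat at each position in order: 0 ✓, 1 ✓, 2 ✓, 3 ✓, 4 ✓, 5 ✓, 6 ✓, 7 ✓.
At position 8 the labels are {door}, so ¬start ∧ door → heat is false there. This is the first violation.

8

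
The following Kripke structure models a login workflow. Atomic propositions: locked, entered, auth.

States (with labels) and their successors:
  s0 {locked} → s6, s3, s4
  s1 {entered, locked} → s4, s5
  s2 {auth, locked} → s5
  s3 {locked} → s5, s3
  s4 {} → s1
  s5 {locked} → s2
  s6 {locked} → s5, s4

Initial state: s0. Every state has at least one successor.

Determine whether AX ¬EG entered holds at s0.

States satisfying ¬EG entered: {s0, s1, s2, s3, s4, s5, s6}.
States satisfying AX ¬EG entered: {s0, s1, s2, s3, s4, s5, s6}.
s0 ∈ Sat(AX ¬EG entered).

Yes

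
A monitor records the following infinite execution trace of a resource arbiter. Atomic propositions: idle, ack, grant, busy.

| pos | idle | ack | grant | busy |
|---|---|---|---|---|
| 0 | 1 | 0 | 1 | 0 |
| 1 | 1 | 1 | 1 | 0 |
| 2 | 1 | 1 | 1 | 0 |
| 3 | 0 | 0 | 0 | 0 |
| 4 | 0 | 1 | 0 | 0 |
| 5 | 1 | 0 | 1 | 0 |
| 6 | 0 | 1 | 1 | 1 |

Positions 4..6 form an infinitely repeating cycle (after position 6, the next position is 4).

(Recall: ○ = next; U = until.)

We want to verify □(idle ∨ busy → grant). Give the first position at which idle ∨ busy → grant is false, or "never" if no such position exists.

never

idle ∨ busy → grant holds at every position 0..6, and those are all the positions the trace ever visits, so the invariant □(idle ∨ busy → grant) is never violated.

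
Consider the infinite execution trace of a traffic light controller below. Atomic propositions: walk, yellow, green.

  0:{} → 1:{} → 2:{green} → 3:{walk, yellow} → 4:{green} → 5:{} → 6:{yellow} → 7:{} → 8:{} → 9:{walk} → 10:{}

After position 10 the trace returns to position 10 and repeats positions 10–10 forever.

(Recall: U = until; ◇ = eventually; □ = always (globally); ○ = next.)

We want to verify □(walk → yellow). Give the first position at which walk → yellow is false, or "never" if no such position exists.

9

Check walk → yellow at each position in order: 0 ✓, 1 ✓, 2 ✓, 3 ✓, 4 ✓, 5 ✓, 6 ✓, 7 ✓, 8 ✓.
At position 9 the labels are {walk}, so walk → yellow is false there. This is the first violation.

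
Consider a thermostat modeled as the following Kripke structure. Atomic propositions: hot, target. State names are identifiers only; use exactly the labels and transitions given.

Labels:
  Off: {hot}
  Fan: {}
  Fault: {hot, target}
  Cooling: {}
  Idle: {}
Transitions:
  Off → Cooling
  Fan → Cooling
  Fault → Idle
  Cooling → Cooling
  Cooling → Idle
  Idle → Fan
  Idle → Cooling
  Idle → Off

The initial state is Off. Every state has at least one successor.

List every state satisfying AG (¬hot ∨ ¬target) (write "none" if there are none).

States satisfying ¬hot ∨ ¬target: {Off, Fan, Cooling, Idle}.
States satisfying AG (¬hot ∨ ¬target): {Off, Fan, Cooling, Idle}.

{Off, Fan, Cooling, Idle}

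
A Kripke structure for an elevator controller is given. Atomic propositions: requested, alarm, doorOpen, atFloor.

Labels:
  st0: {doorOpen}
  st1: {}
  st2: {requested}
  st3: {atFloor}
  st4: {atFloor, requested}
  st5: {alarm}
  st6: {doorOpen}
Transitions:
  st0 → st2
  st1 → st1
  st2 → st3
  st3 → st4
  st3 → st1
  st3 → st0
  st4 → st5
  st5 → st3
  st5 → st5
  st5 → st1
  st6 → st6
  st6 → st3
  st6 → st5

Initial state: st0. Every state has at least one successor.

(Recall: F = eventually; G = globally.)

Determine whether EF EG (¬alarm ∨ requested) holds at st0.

Holds

States satisfying EG (¬alarm ∨ requested): {st0, st1, st2, st3, st6}.
States satisfying EF EG (¬alarm ∨ requested): {st0, st1, st2, st3, st4, st5, st6}.
Some path from st0 reaches a state where EG (¬alarm ∨ requested) holds.
st0 ∈ Sat(EF EG (¬alarm ∨ requested)).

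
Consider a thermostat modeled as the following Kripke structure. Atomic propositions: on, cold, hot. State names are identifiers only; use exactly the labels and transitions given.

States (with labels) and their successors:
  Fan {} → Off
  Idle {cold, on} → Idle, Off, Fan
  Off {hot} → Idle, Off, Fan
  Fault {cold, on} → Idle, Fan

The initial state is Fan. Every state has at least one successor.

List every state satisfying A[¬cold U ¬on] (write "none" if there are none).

{Fan, Off}

States satisfying ¬cold: {Fan, Off}.
States satisfying ¬on: {Fan, Off}.
States satisfying A[¬cold U ¬on]: {Fan, Off}.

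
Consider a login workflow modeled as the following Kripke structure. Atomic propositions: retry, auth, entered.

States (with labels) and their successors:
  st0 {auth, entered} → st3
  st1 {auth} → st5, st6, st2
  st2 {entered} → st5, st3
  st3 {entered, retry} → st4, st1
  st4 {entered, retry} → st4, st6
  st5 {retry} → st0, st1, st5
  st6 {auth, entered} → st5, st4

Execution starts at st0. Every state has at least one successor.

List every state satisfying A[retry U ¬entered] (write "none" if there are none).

{st1, st5}

States satisfying retry: {st3, st4, st5}.
States satisfying ¬entered: {st1, st5}.
States satisfying A[retry U ¬entered]: {st1, st5}.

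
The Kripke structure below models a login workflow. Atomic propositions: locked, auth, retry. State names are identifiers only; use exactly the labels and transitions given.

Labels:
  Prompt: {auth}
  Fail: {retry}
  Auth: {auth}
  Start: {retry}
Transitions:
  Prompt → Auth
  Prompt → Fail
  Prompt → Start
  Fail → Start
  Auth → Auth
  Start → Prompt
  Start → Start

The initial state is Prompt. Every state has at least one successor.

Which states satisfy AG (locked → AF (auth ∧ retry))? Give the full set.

States satisfying locked → AF (auth ∧ retry): {Prompt, Fail, Auth, Start}.
States satisfying AG (locked → AF (auth ∧ retry)): {Prompt, Fail, Auth, Start}.

{Prompt, Fail, Auth, Start}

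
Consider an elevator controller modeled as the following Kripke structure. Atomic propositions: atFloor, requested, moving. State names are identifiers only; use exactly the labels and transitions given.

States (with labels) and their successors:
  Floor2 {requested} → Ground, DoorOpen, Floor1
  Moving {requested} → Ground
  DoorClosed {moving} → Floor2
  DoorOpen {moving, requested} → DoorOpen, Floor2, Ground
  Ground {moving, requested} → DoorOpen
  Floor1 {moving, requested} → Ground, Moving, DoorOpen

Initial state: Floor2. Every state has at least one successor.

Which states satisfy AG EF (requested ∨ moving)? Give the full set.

{Floor2, Moving, DoorClosed, DoorOpen, Ground, Floor1}

States satisfying EF (requested ∨ moving): {Floor2, Moving, DoorClosed, DoorOpen, Ground, Floor1}.
States satisfying AG EF (requested ∨ moving): {Floor2, Moving, DoorClosed, DoorOpen, Ground, Floor1}.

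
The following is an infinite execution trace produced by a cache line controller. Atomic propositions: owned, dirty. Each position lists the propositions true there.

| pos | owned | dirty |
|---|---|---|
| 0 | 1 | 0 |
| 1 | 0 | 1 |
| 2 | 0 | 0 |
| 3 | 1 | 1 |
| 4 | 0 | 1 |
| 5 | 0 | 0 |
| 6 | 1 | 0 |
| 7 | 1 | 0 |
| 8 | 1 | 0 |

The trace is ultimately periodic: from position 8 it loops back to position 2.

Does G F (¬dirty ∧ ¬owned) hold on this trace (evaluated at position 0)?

Holds

F (¬dirty ∧ ¬owned) holds at every position 0..8, and those are all positions ever visited, so G F (¬dirty ∧ ¬owned) holds.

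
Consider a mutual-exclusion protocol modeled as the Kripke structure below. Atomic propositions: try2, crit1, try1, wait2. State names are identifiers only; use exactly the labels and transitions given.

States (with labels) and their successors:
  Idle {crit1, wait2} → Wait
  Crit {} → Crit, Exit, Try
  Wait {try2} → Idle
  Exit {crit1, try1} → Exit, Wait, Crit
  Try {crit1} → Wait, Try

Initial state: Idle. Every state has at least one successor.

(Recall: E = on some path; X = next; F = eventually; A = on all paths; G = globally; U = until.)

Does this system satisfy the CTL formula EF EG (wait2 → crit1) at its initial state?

Yes

States satisfying EG (wait2 → crit1): {Idle, Crit, Wait, Exit, Try}.
States satisfying EF EG (wait2 → crit1): {Idle, Crit, Wait, Exit, Try}.
Some path from Idle reaches a state where EG (wait2 → crit1) holds.
Idle ∈ Sat(EF EG (wait2 → crit1)).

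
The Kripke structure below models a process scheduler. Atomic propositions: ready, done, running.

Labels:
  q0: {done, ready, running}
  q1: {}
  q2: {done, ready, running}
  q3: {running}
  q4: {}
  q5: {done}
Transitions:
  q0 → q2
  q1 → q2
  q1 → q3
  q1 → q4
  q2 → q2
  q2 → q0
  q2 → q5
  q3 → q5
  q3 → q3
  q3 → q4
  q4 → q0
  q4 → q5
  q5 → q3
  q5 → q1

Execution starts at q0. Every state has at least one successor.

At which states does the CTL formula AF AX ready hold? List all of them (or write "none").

{q0}

States satisfying AX ready: {q0}.
States satisfying AF AX ready: {q0}.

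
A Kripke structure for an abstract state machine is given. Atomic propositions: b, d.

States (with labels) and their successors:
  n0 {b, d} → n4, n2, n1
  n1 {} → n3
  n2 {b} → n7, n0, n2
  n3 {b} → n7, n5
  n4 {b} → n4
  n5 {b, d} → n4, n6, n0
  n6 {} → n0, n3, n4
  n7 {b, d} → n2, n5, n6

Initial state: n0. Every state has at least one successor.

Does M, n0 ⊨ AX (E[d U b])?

States satisfying E[d U b]: {n0, n2, n3, n4, n5, n7}.
States satisfying AX (E[d U b]): {n1, n2, n3, n4, n6}.
n0 ∉ Sat(AX (E[d U b])).

Violated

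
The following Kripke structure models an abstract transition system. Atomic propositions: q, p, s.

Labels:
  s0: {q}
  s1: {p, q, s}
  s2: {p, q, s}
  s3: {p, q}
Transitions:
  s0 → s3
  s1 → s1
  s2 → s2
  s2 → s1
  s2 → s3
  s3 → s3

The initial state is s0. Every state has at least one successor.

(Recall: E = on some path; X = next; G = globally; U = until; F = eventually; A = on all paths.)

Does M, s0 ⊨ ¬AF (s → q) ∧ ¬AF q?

Violated

States satisfying s → q: {s0, s1, s2, s3}.
States satisfying AF (s → q): {s0, s1, s2, s3}.
States satisfying ¬AF (s → q): ∅.
States satisfying q: {s0, s1, s2, s3}.
States satisfying AF q: {s0, s1, s2, s3}.
States satisfying ¬AF q: ∅.
States satisfying ¬AF (s → q) ∧ ¬AF q: ∅.
s0 ∉ Sat(¬AF (s → q) ∧ ¬AF q).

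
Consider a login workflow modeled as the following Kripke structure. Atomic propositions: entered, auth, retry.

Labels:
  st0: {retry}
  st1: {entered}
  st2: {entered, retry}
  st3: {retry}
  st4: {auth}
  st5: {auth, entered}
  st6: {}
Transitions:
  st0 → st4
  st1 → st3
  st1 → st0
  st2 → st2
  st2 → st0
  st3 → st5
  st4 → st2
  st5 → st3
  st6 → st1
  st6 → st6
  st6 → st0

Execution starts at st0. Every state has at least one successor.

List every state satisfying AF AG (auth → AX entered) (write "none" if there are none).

States satisfying AG (auth → AX entered): {st0, st2, st4}.
States satisfying AF AG (auth → AX entered): {st0, st2, st4}.

{st0, st2, st4}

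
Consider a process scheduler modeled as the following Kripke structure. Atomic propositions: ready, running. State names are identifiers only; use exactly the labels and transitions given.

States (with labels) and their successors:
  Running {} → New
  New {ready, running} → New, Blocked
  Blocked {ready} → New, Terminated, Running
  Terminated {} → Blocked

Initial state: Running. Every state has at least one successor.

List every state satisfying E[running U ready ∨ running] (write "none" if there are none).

{New, Blocked}

States satisfying running: {New}.
States satisfying ready ∨ running: {New, Blocked}.
States satisfying E[running U ready ∨ running]: {New, Blocked}.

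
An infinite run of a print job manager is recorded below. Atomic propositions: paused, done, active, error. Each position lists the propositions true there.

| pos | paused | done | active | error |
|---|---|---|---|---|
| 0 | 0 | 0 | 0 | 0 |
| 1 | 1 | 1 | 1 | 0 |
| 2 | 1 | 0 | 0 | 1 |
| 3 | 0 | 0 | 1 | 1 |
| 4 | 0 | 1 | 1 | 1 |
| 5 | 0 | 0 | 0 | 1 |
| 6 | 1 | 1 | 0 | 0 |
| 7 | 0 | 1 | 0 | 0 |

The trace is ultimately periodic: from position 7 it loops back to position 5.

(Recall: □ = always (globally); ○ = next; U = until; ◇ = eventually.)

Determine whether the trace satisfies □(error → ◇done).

Yes

error → ◇done holds at every position 0..7, and those are all positions ever visited, so □(error → ◇done) holds.
Positions where error holds: 2, 3, 4, 5.
Check ◇done at each: 2→ok, 3→ok, 4→ok, 5→ok.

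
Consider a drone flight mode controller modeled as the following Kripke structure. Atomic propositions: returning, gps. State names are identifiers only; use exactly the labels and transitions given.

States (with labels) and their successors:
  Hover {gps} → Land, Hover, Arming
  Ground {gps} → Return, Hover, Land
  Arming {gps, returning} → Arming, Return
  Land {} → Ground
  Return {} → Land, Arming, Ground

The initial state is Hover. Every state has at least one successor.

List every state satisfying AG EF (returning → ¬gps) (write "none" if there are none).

{Hover, Ground, Arming, Land, Return}

States satisfying EF (returning → ¬gps): {Hover, Ground, Arming, Land, Return}.
States satisfying AG EF (returning → ¬gps): {Hover, Ground, Arming, Land, Return}.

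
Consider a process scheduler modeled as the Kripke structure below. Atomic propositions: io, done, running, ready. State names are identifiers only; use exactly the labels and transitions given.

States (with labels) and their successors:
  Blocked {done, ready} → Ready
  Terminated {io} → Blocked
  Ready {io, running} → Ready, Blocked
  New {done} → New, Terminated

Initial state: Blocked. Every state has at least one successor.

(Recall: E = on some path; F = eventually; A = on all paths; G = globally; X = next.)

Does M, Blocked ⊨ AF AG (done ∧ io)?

States satisfying AG (done ∧ io): ∅.
States satisfying AF AG (done ∧ io): ∅.
There is a path from Blocked along which AG (done ∧ io) never holds.
Blocked ∉ Sat(AF AG (done ∧ io)).

Violated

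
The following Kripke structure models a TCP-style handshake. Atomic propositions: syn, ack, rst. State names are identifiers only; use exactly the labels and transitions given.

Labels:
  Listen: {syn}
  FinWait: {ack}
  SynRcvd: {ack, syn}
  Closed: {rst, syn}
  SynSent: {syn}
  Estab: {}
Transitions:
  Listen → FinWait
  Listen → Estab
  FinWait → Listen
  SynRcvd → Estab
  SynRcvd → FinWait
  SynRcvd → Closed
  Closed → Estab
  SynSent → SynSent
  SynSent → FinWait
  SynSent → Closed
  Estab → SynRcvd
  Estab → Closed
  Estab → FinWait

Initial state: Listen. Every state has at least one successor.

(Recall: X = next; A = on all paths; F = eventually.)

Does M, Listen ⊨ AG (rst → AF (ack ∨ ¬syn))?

States satisfying rst → AF (ack ∨ ¬syn): {Listen, FinWait, SynRcvd, Closed, SynSent, Estab}.
States satisfying AG (rst → AF (ack ∨ ¬syn)): {Listen, FinWait, SynRcvd, Closed, SynSent, Estab}.
Every state reachable from Listen satisfies rst → AF (ack ∨ ¬syn).
Listen ∈ Sat(AG (rst → AF (ack ∨ ¬syn))).

Satisfied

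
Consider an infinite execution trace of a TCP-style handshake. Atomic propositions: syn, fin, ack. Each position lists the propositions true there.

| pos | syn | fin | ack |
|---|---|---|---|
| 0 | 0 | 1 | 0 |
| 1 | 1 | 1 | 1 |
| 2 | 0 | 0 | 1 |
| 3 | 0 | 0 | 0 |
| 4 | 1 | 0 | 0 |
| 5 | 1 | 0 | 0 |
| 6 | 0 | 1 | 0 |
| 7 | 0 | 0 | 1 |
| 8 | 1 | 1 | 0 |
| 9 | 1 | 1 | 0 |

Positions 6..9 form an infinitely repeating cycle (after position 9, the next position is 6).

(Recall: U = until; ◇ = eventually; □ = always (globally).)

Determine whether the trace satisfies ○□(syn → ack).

The position after 0 is 1; □(syn → ack) is false there.

Does not hold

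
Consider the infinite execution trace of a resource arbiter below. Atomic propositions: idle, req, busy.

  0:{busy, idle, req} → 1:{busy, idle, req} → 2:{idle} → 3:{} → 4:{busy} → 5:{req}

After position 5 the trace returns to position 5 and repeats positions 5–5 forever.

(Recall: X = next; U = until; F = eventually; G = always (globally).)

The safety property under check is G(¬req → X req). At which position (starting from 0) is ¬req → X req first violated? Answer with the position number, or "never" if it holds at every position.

Check ¬req → X req at each position in order: 0 ✓, 1 ✓.
At position 2 the labels are {idle} and the next position 3 has {}, so ¬req → X req is false there. This is the first violation.

2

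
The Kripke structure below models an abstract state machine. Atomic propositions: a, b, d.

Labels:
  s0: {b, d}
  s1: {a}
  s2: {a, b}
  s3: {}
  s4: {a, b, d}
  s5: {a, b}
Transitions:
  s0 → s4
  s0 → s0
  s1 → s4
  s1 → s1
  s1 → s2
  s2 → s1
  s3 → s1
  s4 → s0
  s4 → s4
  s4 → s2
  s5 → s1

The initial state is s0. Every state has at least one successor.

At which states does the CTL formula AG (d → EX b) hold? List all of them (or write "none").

{s0, s1, s2, s3, s4, s5}

States satisfying d → EX b: {s0, s1, s2, s3, s4, s5}.
States satisfying AG (d → EX b): {s0, s1, s2, s3, s4, s5}.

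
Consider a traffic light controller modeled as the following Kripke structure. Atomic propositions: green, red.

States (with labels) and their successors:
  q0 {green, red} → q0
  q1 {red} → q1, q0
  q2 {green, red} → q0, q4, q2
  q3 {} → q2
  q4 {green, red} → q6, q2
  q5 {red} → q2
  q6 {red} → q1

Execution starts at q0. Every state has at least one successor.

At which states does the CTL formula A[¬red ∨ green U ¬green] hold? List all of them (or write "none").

States satisfying ¬red ∨ green: {q0, q2, q3, q4}.
States satisfying ¬green: {q1, q3, q5, q6}.
States satisfying A[¬red ∨ green U ¬green]: {q1, q3, q5, q6}.

{q1, q3, q5, q6}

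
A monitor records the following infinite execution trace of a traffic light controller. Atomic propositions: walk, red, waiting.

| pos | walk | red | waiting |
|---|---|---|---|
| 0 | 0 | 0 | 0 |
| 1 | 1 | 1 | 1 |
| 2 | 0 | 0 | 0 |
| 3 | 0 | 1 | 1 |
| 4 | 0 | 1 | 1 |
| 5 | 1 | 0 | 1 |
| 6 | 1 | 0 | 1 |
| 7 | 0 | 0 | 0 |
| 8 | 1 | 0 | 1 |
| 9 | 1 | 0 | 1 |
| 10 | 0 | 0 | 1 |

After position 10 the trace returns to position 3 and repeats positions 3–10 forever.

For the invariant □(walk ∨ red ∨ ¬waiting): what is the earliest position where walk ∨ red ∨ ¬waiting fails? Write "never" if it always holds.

Check walk ∨ red ∨ ¬waiting at each position in order: 0 ✓, 1 ✓, 2 ✓, 3 ✓, 4 ✓, 5 ✓, 6 ✓, 7 ✓, 8 ✓, 9 ✓.
At position 10 the labels are {waiting}, so walk ∨ red ∨ ¬waiting is false there. This is the first violation.

10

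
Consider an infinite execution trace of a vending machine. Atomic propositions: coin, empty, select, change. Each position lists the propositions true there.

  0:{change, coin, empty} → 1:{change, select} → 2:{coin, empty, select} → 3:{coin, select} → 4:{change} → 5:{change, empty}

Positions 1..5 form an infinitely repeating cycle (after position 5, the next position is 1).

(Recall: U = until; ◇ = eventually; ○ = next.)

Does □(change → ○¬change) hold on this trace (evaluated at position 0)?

change → ○¬change must hold at every position from 0 onward. It fails at position 0, so □(change → ○¬change) is false.
Positions where change holds: 0, 1, 4, 5.
Check ○¬change at each: 0→fails, 1→ok, 4→fails, 5→fails.

Violated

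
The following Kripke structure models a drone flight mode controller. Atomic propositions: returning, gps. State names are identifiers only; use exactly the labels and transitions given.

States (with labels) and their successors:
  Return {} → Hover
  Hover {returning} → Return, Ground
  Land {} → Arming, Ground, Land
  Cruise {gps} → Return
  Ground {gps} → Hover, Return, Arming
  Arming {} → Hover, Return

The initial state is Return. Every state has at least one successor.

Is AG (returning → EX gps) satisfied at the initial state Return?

States satisfying returning → EX gps: {Return, Hover, Land, Cruise, Ground, Arming}.
States satisfying AG (returning → EX gps): {Return, Hover, Land, Cruise, Ground, Arming}.
Every state reachable from Return satisfies returning → EX gps.
Return ∈ Sat(AG (returning → EX gps)).

Satisfied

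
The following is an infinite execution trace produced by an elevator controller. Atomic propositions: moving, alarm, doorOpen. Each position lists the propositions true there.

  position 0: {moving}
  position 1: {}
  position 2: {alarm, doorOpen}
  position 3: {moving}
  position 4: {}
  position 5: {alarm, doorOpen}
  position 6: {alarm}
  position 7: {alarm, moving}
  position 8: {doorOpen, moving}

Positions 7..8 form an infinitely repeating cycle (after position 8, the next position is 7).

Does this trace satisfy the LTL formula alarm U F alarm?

Satisfied

Walking from position 0: F alarm first holds at position 0, and alarm holds at every earlier position along the way, so alarm U F alarm holds.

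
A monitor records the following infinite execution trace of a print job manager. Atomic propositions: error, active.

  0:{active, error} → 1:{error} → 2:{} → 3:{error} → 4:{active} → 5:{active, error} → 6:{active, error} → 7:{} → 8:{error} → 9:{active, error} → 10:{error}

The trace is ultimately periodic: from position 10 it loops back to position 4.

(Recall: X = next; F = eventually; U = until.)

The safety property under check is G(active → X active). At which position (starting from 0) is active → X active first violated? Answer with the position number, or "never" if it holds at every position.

0

At position 0 the labels are {active, error} and the next position 1 has {error}, so active → X active is false there. This is the first violation.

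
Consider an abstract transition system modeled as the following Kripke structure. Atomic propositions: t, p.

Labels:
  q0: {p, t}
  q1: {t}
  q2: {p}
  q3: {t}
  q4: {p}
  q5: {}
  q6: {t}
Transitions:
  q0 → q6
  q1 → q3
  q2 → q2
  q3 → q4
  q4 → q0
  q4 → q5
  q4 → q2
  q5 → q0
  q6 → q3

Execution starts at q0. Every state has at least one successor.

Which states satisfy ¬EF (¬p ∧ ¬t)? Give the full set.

States satisfying ¬p ∧ ¬t: {q5}.
States satisfying EF (¬p ∧ ¬t): {q0, q1, q3, q4, q5, q6}.
States satisfying ¬EF (¬p ∧ ¬t): {q2}.

{q2}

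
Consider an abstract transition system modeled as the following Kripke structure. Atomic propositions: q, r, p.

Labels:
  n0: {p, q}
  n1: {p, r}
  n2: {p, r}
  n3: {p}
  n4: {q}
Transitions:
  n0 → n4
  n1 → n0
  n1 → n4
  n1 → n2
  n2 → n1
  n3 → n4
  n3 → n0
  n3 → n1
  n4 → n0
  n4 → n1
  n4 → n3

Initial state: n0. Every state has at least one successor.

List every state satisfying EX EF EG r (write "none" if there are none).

States satisfying EF EG r: {n0, n1, n2, n3, n4}.
States satisfying EX EF EG r: {n0, n1, n2, n3, n4}.

{n0, n1, n2, n3, n4}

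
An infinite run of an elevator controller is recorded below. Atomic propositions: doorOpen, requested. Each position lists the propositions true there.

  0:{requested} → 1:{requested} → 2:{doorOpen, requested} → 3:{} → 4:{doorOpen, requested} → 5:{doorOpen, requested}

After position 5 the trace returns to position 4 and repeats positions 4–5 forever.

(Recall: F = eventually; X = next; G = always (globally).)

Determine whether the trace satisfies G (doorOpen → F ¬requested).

No

doorOpen → F ¬requested must hold at every position from 0 onward. It fails at position 4, so G (doorOpen → F ¬requested) is false.
Positions where doorOpen holds: 2, 4, 5.
Check F ¬requested at each: 2→ok, 4→fails, 5→fails.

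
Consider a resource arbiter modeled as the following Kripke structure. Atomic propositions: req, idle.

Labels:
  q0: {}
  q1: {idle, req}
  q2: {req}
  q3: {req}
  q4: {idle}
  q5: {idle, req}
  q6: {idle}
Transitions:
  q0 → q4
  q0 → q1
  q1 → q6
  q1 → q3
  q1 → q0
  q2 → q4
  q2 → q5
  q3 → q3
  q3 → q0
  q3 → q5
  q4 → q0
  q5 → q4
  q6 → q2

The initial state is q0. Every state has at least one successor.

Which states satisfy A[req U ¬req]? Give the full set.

{q0, q2, q4, q5, q6}

States satisfying req: {q1, q2, q3, q5}.
States satisfying ¬req: {q0, q4, q6}.
States satisfying A[req U ¬req]: {q0, q2, q4, q5, q6}.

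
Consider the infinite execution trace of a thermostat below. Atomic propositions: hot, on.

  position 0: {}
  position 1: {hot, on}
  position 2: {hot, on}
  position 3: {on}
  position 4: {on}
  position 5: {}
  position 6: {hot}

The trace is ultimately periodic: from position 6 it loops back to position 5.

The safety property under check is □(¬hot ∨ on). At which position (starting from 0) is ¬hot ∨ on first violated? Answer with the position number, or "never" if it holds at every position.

Check ¬hot ∨ on at each position in order: 0 ✓, 1 ✓, 2 ✓, 3 ✓, 4 ✓, 5 ✓.
At position 6 the labels are {hot}, so ¬hot ∨ on is false there. This is the first violation.

6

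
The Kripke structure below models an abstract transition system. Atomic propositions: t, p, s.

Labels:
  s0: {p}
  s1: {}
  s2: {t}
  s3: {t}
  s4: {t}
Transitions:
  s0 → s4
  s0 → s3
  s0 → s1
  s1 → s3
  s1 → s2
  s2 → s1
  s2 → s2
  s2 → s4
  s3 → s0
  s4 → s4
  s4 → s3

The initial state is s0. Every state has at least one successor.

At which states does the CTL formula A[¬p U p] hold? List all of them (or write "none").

States satisfying ¬p: {s1, s2, s3, s4}.
States satisfying p: {s0}.
States satisfying A[¬p U p]: {s0, s3}.

{s0, s3}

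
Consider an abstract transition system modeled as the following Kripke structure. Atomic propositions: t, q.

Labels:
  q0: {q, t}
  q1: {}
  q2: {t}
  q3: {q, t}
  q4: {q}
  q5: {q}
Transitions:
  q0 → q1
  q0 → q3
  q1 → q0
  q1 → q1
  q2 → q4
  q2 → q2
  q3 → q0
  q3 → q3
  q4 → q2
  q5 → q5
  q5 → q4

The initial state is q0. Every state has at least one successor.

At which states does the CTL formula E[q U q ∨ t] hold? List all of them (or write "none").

{q0, q2, q3, q4, q5}

States satisfying q: {q0, q3, q4, q5}.
States satisfying q ∨ t: {q0, q2, q3, q4, q5}.
States satisfying E[q U q ∨ t]: {q0, q2, q3, q4, q5}.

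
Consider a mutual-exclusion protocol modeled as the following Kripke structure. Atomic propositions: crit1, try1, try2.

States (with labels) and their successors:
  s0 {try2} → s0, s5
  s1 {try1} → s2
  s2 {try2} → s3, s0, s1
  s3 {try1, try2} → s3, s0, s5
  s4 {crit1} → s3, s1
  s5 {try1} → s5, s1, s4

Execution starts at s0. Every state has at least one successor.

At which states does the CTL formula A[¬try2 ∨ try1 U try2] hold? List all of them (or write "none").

States satisfying ¬try2 ∨ try1: {s1, s3, s4, s5}.
States satisfying try2: {s0, s2, s3}.
States satisfying A[¬try2 ∨ try1 U try2]: {s0, s1, s2, s3, s4}.

{s0, s1, s2, s3, s4}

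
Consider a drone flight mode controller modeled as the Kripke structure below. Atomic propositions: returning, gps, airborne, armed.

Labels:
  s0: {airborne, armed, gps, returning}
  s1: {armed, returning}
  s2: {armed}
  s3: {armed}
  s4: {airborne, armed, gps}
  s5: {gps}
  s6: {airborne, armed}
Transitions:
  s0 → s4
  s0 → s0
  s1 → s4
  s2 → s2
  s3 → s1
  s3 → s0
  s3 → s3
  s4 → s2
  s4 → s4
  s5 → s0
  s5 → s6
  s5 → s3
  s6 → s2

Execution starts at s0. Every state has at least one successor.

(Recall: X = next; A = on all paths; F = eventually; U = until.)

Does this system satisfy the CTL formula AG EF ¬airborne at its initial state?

Satisfied

States satisfying EF ¬airborne: {s0, s1, s2, s3, s4, s5, s6}.
States satisfying AG EF ¬airborne: {s0, s1, s2, s3, s4, s5, s6}.
Every state reachable from s0 satisfies EF ¬airborne.
s0 ∈ Sat(AG EF ¬airborne).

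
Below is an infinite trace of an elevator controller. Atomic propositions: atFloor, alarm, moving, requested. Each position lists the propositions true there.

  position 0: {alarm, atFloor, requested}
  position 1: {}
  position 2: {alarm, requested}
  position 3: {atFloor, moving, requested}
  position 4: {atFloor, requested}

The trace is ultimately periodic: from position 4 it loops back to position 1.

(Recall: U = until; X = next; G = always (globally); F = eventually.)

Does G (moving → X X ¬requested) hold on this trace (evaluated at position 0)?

Yes

moving → X X ¬requested holds at every position 0..4, and those are all positions ever visited, so G (moving → X X ¬requested) holds.
Positions where moving holds: 3.
Check X X ¬requested at each: 3→ok.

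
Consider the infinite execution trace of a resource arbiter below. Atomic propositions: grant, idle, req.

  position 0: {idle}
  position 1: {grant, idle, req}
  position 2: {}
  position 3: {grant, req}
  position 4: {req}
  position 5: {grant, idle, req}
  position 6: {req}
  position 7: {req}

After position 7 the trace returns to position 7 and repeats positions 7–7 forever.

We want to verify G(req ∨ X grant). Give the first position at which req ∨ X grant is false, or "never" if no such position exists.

req ∨ X grant holds at every position 0..7, and those are all the positions the trace ever visits, so the invariant G(req ∨ X grant) is never violated.

never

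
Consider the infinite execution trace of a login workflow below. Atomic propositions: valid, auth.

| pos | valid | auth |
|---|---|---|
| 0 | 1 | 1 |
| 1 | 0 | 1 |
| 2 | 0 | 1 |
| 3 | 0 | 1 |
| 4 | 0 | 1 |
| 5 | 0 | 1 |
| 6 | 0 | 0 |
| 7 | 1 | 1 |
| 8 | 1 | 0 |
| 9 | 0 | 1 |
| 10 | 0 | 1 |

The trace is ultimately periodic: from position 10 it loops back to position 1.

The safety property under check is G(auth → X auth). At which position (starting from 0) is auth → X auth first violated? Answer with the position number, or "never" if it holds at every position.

Check auth → X auth at each position in order: 0 ✓, 1 ✓, 2 ✓, 3 ✓, 4 ✓.
At position 5 the labels are {auth} and the next position 6 has {}, so auth → X auth is false there. This is the first violation.

5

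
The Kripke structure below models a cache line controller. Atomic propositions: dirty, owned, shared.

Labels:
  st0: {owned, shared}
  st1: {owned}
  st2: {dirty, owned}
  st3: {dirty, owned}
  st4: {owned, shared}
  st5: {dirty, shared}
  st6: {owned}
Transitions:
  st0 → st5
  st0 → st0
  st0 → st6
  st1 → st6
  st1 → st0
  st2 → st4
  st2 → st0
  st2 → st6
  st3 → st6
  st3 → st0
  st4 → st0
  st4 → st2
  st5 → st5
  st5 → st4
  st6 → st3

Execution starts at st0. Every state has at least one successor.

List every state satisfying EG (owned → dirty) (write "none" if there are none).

{st5}

States satisfying owned → dirty: {st2, st3, st5}.
States satisfying EG (owned → dirty): {st5}.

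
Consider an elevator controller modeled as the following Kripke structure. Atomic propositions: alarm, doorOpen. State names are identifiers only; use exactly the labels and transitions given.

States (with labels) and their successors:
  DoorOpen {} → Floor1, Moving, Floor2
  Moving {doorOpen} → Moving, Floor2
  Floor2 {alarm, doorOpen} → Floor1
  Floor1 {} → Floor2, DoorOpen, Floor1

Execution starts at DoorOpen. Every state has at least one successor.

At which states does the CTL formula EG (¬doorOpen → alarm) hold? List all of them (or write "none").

States satisfying ¬doorOpen → alarm: {Moving, Floor2}.
States satisfying EG (¬doorOpen → alarm): {Moving}.

{Moving}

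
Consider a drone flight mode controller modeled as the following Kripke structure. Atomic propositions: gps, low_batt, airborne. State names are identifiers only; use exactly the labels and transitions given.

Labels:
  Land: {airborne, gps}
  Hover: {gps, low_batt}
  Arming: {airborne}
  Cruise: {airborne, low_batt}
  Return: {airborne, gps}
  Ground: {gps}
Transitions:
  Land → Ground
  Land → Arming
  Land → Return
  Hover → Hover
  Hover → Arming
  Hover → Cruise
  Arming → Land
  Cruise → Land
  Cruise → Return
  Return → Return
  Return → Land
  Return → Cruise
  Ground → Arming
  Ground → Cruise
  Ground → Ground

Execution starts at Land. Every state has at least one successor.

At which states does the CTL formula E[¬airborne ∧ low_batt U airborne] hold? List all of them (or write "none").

States satisfying ¬airborne ∧ low_batt: {Hover}.
States satisfying airborne: {Land, Arming, Cruise, Return}.
States satisfying E[¬airborne ∧ low_batt U airborne]: {Land, Hover, Arming, Cruise, Return}.

{Land, Hover, Arming, Cruise, Return}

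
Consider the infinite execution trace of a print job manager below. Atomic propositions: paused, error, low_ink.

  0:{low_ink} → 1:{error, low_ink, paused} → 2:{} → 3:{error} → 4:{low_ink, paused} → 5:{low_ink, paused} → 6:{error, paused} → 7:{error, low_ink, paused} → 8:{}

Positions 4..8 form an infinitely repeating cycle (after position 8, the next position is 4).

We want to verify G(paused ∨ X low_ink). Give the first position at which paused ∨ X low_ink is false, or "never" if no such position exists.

2

Check paused ∨ X low_ink at each position in order: 0 ✓, 1 ✓.
At position 2 the labels are {} and the next position 3 has {error}, so paused ∨ X low_ink is false there. This is the first violation.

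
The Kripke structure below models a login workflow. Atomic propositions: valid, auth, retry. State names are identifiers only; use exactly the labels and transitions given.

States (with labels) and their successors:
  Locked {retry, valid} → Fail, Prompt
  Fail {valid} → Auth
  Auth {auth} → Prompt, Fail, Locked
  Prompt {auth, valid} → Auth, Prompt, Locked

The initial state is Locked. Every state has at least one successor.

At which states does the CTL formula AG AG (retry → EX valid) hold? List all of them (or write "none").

{Locked, Fail, Auth, Prompt}

States satisfying AG (retry → EX valid): {Locked, Fail, Auth, Prompt}.
States satisfying AG AG (retry → EX valid): {Locked, Fail, Auth, Prompt}.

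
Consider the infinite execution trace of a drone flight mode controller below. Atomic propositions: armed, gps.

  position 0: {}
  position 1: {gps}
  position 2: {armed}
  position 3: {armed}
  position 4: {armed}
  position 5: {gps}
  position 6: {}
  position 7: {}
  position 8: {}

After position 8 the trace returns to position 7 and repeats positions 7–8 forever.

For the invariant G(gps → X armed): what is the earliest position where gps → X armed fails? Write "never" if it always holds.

5

Check gps → X armed at each position in order: 0 ✓, 1 ✓, 2 ✓, 3 ✓, 4 ✓.
At position 5 the labels are {gps} and the next position 6 has {}, so gps → X armed is false there. This is the first violation.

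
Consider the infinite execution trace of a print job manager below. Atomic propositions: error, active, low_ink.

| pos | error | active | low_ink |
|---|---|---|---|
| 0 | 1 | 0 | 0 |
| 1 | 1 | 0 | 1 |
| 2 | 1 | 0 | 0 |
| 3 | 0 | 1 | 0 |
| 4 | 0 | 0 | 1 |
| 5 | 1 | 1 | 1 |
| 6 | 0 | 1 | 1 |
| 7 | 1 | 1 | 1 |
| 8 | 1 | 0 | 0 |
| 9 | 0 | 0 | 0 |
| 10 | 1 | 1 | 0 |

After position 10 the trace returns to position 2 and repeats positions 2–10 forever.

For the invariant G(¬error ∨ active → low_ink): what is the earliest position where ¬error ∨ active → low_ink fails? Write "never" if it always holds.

3

Check ¬error ∨ active → low_ink at each position in order: 0 ✓, 1 ✓, 2 ✓.
At position 3 the labels are {active}, so ¬error ∨ active → low_ink is false there. This is the first violation.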